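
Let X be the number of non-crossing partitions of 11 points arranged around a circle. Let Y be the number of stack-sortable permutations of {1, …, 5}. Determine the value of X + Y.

The non-crossing partitions of [11] form a lattice of size C_11. So X = C_11 = 58786.
By Knuth's characterisation, the stack-sortable permutations of length 5 are the 231-avoiders, numbering C_5. So Y = C_5 = 42.
X + Y = 58786 + 42 = 58828.

58828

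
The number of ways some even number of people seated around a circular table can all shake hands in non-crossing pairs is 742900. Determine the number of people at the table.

26

Non-crossing handshake pairings of 2n people are counted by C_n; 742900 = C_13.
So n = 13, and there are 2n = 26 people.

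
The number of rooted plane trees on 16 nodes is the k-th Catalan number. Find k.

Rooted ordered (plane) trees on m nodes have m−1 edges and are counted by C_{m−1}; m = 16 gives C_15.

15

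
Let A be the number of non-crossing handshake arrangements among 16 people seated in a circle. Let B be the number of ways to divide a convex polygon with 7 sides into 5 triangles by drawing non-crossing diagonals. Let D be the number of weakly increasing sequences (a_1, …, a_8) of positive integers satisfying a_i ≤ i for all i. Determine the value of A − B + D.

2818

With 16 = 2·8 people, non-crossing handshake pairings are non-crossing perfect matchings on a circle, counted by C_8. So A = C_8 = 1430.
A convex 7-gon is triangulated into 5 triangles, and the number of such triangulations is the Catalan number C_{7−2} = C_5. So B = C_5 = 42.
Weakly increasing sequences with a_i ≤ i biject with Dyck paths of semilength 8, so there are C_8. So D = C_8 = 1430.
A − B + D = 1430 − 42 + 1430 = 2818.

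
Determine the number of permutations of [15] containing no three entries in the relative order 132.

For any fixed pattern of length 3, the pattern-avoiding permutations of [15] number C_15.
C_15 = C_14 · 2(2·14+1)/(14+2) = 2674440 · 58/16 = 9694845.

9694845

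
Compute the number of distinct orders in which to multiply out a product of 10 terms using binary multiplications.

4862

Parenthesizations of m factors correspond to full binary trees with m leaves, counted by C_{m−1}; m = 10 gives C_9.
C_9 = C(18,9)/10 = 48620/10 = 4862.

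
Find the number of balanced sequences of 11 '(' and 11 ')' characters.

58786

Balanced strings of n pairs of brackets are counted by C_n; here n = 11.
C_11 = C_10 · 2(2·10+1)/(10+2) = 16796 · 42/12 = 58786.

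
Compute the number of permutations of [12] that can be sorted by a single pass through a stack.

208012

By Knuth's characterisation, the stack-sortable permutations of length 12 are the 231-avoiders, numbering C_12.
C_12 = C(24,12)/13 = 2704156/13 = 208012.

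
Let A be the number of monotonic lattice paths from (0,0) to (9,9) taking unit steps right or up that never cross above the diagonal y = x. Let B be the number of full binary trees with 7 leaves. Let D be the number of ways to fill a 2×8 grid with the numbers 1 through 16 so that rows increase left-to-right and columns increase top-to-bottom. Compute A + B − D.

Sub-diagonal monotone paths from (0,0) to (9,9) biject with Dyck paths of semilength 9, giving C_9. So A = C_9 = 4862.
Full binary trees with 7 leaves have 7−1 = 6 internal nodes, so there are C_6 of them. So B = C_6 = 132.
By the hook-length formula (or a Dyck-path bijection), SYT of shape 2×8 number C_8. So D = C_8 = 1430.
A + B − D = 4862 + 132 − 1430 = 3564.

3564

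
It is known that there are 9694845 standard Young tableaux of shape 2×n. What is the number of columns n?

15

Standard Young tableaux of shape 2×n are counted by C_n; 9694845 = C_15.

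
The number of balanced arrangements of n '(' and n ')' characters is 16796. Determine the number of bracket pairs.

Balanced strings of n bracket-pairs are counted by C_n, and C_10 = 16796.

10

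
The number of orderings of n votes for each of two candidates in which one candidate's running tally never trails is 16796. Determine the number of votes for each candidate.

Such ballot sequences with n votes each are counted by C_n. The Catalan number equal to 16796 is C_10.

10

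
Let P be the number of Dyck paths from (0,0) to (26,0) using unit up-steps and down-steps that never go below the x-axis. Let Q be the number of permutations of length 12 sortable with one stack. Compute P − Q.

Paths of 13 up- and 13 down-steps that never dip below the axis are Dyck paths; their count is C_13. So P = C_13 = 742900.
Stack-sortable permutations are exactly the 231-avoiding ones, counted by C_n; here n = 12. So Q = C_12 = 208012.
P − Q = 742900 − 208012 = 534888.

534888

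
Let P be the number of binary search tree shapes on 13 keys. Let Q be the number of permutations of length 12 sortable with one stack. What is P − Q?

There are C_n binary search tree shapes on n keys; with n = 13 that is C_13. So P = C_13 = 742900.
By Knuth's characterisation, the stack-sortable permutations of length 12 are the 231-avoiders, numbering C_12. So Q = C_12 = 208012.
P − Q = 742900 − 208012 = 534888.

534888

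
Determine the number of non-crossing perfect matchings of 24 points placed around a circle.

Non-crossing perfect matchings of 2n points on a circle are counted by C_n; with 24 points, n = 12.
C_12 = 208012.

208012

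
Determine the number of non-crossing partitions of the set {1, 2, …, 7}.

429

The non-crossing partitions of [7] form a lattice of size C_7.
C_7 = 429.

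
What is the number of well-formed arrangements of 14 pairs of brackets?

Balanced strings of n pairs of brackets are counted by C_n; here n = 14.
C_14 = C_13 · 2(2·13+1)/(13+2) = 742900 · 54/15 = 2674440.

2674440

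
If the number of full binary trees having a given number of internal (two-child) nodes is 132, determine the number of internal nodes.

Full binary trees with n internal nodes are counted by C_n. Since C_6 = 132, the index is 6.

6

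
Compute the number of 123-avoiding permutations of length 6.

For any fixed pattern of length 3, the pattern-avoiding permutations of [6] number C_6.
C_6 = C_5 · 2(2·5+1)/(5+2) = 42 · 22/7 = 132.

132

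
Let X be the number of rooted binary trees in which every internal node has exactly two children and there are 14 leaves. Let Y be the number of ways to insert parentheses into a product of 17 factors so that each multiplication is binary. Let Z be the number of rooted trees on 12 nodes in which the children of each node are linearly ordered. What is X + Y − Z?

A full binary tree with L leaves has L−1 internal nodes and is counted by C_{L−1}; L = 14 gives C_13. So X = C_13 = 742900.
Parenthesizations of m factors correspond to full binary trees with m leaves, counted by C_{m−1}; m = 17 gives C_16. So Y = C_16 = 35357670.
A rooted plane tree on 12 nodes has 11 edges, and such trees are counted by C_11. So Z = C_11 = 58786.
X + Y − Z = 742900 + 35357670 − 58786 = 36041784.

36041784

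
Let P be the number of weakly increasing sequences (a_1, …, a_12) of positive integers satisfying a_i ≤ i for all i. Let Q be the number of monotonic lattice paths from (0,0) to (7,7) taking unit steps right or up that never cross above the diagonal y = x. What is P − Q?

Such sub-staircase sequences of length n are counted by C_n; here n = 12. So P = C_12 = 208012.
Sub-diagonal monotone paths from (0,0) to (7,7) biject with Dyck paths of semilength 7, giving C_7. So Q = C_7 = 429.
P − Q = 208012 − 429 = 207583.

207583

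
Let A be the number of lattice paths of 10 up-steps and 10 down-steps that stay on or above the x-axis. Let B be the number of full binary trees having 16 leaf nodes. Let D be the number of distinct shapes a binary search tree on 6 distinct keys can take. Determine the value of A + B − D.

Dyck paths of semilength n (length 2n) are counted by C_n; here n = 10. So A = C_10 = 16796.
Full binary trees with 16 leaves have 16−1 = 15 internal nodes, so there are C_15 of them. So B = C_15 = 9694845.
Binary trees (left/right distinguished) on n nodes are counted by C_n; here n = 6. So D = C_6 = 132.
A + B − D = 16796 + 9694845 − 132 = 9711509.

9711509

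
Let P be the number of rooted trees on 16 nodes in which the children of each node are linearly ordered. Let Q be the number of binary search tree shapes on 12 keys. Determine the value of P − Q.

Rooted ordered (plane) trees on m nodes have m−1 edges and are counted by C_{m−1}; m = 16 gives C_15. So P = C_15 = 9694845.
Rooted binary trees with 12 nodes (each child slot possibly empty) number C_12. So Q = C_12 = 208012.
P − Q = 9694845 − 208012 = 9486833.

9486833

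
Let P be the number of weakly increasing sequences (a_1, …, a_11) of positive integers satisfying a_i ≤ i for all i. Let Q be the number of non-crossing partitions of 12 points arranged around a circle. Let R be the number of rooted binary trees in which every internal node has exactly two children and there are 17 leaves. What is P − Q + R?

35208444

Weakly increasing sequences with a_i ≤ i biject with Dyck paths of semilength 11, so there are C_11. So P = C_11 = 58786.
The non-crossing partitions of [12] form a lattice of size C_12. So Q = C_12 = 208012.
Full binary trees with 17 leaves have 17−1 = 16 internal nodes, so there are C_16 of them. So R = C_16 = 35357670.
P − Q + R = 58786 − 208012 + 35357670 = 35208444.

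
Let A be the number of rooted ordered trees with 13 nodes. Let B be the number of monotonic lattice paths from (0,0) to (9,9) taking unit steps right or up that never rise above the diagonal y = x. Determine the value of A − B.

203150

A rooted plane tree on 13 nodes has 12 edges, and such trees are counted by C_12. So A = C_12 = 208012.
Sub-diagonal monotone paths from (0,0) to (9,9) biject with Dyck paths of semilength 9, giving C_9. So B = C_9 = 4862.
A − B = 208012 − 4862 = 203150.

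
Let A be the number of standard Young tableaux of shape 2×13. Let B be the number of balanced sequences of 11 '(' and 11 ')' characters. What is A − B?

By the hook-length formula (or a Dyck-path bijection), SYT of shape 2×13 number C_13. So A = C_13 = 742900.
A balanced arrangement of 11 bracket pairs is a Dyck word of semilength 11, so the count is C_11. So B = C_11 = 58786.
A − B = 742900 − 58786 = 684114.

684114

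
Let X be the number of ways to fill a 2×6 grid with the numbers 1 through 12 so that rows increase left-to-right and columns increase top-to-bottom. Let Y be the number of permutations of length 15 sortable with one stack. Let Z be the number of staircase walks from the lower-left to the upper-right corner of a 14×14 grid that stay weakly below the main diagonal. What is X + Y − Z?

7020537

By the hook-length formula (or a Dyck-path bijection), SYT of shape 2×6 number C_6. So X = C_6 = 132.
By Knuth's characterisation, the stack-sortable permutations of length 15 are the 231-avoiders, numbering C_15. So Y = C_15 = 9694845.
Sub-diagonal monotone paths from (0,0) to (14,14) biject with Dyck paths of semilength 14, giving C_14. So Z = C_14 = 2674440.
X + Y − Z = 132 + 9694845 − 2674440 = 7020537.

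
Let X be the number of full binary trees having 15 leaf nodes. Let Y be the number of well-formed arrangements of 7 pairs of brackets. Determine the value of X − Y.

2674011

Full binary trees with 15 leaves have 15−1 = 14 internal nodes, so there are C_14 of them. So X = C_14 = 2674440.
Balanced strings of n pairs of brackets are counted by C_n; here n = 7. So Y = C_7 = 429.
X − Y = 2674440 − 429 = 2674011.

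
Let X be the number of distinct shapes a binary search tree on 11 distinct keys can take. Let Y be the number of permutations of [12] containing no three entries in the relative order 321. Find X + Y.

266798

Rooted binary trees with 11 nodes (each child slot possibly empty) number C_11. So X = C_11 = 58786.
For any fixed pattern of length 3, the pattern-avoiding permutations of [12] number C_12. So Y = C_12 = 208012.
X + Y = 58786 + 208012 = 266798.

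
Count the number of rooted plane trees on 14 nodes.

A rooted plane tree on 14 nodes has 13 edges, and such trees are counted by C_13.
C_13 = C_12 · 2(2·12+1)/(12+2) = 208012 · 50/14 = 742900.

742900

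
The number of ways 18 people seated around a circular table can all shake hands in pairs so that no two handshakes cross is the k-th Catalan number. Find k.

With 18 = 2·9 people, non-crossing handshake pairings are non-crossing perfect matchings on a circle, counted by C_9.

9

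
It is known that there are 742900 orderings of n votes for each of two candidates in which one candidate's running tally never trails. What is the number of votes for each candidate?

13

Such ballot sequences with n votes each are counted by C_n, and C_13 = 742900.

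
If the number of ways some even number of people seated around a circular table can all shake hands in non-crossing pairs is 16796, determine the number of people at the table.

20

Non-crossing handshake pairings of 2n people are counted by C_n. Since C_10 = 16796, the index is 10.
So n = 10, and there are 2n = 20 people.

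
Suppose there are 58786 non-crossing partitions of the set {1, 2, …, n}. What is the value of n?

Non-crossing partitions of [n] are counted by C_n; 58786 = C_11.

11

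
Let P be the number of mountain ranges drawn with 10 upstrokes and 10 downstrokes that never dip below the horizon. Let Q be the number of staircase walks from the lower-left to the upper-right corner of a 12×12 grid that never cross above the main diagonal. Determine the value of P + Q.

224808

Paths of 10 up- and 10 down-steps that never dip below the axis are Dyck paths; their count is C_10. So P = C_10 = 16796.
Monotone paths in an n×n grid that stay weakly below the diagonal are counted by C_n; here n = 12. So Q = C_12 = 208012.
P + Q = 16796 + 208012 = 224808.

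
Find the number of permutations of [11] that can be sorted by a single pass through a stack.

Stack-sortable permutations are exactly the 231-avoiding ones, counted by C_n; here n = 11.
C_11 = C_10 · 2(2·10+1)/(10+2) = 16796 · 42/12 = 58786.

58786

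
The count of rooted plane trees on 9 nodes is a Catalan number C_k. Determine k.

A rooted plane tree on 9 nodes has 8 edges, and such trees are counted by C_8.

8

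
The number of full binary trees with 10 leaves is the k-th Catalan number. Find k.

Full binary trees with 10 leaves have 10−1 = 9 internal nodes, so there are C_9 of them.

9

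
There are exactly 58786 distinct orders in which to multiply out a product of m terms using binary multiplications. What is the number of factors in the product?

12

Parenthesizations of m factors are counted by C_{m−1}, and C_11 = 58786.
So the index is 11, and the number of factors is 11 + 1 = 12.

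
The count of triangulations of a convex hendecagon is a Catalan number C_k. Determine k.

9

The number of triangulations of an 11-gon is the Catalan number C_9 (index = sides − 2).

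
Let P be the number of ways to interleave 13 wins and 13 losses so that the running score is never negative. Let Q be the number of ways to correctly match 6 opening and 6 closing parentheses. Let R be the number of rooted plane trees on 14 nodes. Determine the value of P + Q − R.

132

Ballot sequences with n votes each where one side never trails are Dyck words, counted by C_n; here n = 13. So P = C_13 = 742900.
With 6 pairs the number of balanced bracket strings is the Catalan number C_6. So Q = C_6 = 132.
A rooted plane tree on 14 nodes has 13 edges, and such trees are counted by C_13. So R = C_13 = 742900.
P + Q − R = 742900 + 132 − 742900 = 132.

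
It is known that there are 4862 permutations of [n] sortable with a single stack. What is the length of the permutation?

Stack-sortable permutations of [n] are counted by C_n. The Catalan number equal to 4862 is C_9.

9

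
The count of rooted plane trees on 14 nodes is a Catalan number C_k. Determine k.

13

Rooted ordered (plane) trees on m nodes have m−1 edges and are counted by C_{m−1}; m = 14 gives C_13.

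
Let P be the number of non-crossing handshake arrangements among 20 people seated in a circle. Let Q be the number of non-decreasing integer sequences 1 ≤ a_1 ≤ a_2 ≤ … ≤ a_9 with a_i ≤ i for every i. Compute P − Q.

11934

Non-crossing handshake pairings of 2n people are counted by C_n; 20 people gives n = 10. So P = C_10 = 16796.
Weakly increasing sequences with a_i ≤ i biject with Dyck paths of semilength 9, so there are C_9. So Q = C_9 = 4862.
P − Q = 16796 − 4862 = 11934.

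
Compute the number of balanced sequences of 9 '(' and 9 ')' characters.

Balanced strings of n pairs of brackets are counted by C_n; here n = 9.
C_9 = C_8 · 2(2·8+1)/(8+2) = 1430 · 34/10 = 4862.

4862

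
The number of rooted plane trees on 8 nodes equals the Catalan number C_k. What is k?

Rooted ordered (plane) trees on m nodes have m−1 edges and are counted by C_{m−1}; m = 8 gives C_7.

7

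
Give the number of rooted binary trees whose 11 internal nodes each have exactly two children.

Full binary trees with n internal nodes are counted by C_n; here n = 11.
C_11 = C_10 · 2(2·10+1)/(10+2) = 16796 · 42/12 = 58786.

58786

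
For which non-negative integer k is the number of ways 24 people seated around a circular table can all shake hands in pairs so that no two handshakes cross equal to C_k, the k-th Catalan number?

12

Non-crossing handshake pairings of 2n people are counted by C_n; 24 people gives n = 12.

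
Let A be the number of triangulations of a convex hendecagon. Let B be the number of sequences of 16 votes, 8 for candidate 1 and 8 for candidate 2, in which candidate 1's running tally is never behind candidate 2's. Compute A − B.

3432

The number of triangulations of an 11-gon is the Catalan number C_9 (index = sides − 2). So A = C_9 = 4862.
Ballot sequences with n votes each where one side never trails are Dyck words, counted by C_n; here n = 8. So B = C_8 = 1430.
A − B = 4862 − 1430 = 3432.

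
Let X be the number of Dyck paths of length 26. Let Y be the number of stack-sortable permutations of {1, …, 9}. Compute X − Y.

738038

Dyck paths of semilength n (length 2n) are counted by C_n; here n = 13. So X = C_13 = 742900.
Stack-sortable permutations are exactly the 231-avoiding ones, counted by C_n; here n = 9. So Y = C_9 = 4862.
X − Y = 742900 − 4862 = 738038.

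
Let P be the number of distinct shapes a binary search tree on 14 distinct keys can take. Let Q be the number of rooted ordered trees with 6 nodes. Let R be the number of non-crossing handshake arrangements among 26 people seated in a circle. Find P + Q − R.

There are C_n binary search tree shapes on n keys; with n = 14 that is C_14. So P = C_14 = 2674440.
A rooted plane tree on 6 nodes has 5 edges, and such trees are counted by C_5. So Q = C_5 = 42.
Non-crossing handshake pairings of 2n people are counted by C_n; 26 people gives n = 13. So R = C_13 = 742900.
P + Q − R = 2674440 + 42 − 742900 = 1931582.

1931582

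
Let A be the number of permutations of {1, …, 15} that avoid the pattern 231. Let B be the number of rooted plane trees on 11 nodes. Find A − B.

9678049

For any fixed pattern of length 3, the pattern-avoiding permutations of [15] number C_15. So A = C_15 = 9694845.
A rooted plane tree on 11 nodes has 10 edges, and such trees are counted by C_10. So B = C_10 = 16796.
A − B = 9694845 − 16796 = 9678049.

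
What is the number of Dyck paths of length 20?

16796

A Dyck path with 10 up-steps and 10 down-steps has semilength 10, so there are C_10 of them.
C_10 = 16796.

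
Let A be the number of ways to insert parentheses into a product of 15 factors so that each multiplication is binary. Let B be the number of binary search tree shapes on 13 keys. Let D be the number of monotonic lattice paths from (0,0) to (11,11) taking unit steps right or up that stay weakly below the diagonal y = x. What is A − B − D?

1872754

Ways to associate a product of 15 factors correspond to binary trees on 15 leaves, so the count is C_14. So A = C_14 = 2674440.
Binary trees (left/right distinguished) on n nodes are counted by C_n; here n = 13. So B = C_13 = 742900.
Sub-diagonal monotone paths from (0,0) to (11,11) biject with Dyck paths of semilength 11, giving C_11. So D = C_11 = 58786.
A − B − D = 2674440 − 742900 − 58786 = 1872754.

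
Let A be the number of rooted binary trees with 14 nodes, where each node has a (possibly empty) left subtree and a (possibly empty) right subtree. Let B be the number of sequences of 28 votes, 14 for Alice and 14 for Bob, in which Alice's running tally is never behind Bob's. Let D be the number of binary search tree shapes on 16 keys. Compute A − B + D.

35357670

There are C_n binary search tree shapes on n keys; with n = 14 that is C_14. So A = C_14 = 2674440.
Reading a vote for the leader as '(' and for the other as ')' turns such a sequence into a balanced string of 14 pairs, so the count is C_14. So B = C_14 = 2674440.
Rooted binary trees with 16 nodes (each child slot possibly empty) number C_16. So D = C_16 = 35357670.
A − B + D = 2674440 − 2674440 + 35357670 = 35357670.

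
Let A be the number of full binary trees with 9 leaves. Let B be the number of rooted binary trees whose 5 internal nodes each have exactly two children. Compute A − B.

1388

Full binary trees with 9 leaves have 9−1 = 8 internal nodes, so there are C_8 of them. So A = C_8 = 1430.
The number of full binary trees on 5 internal nodes is the Catalan number C_5. So B = C_5 = 42.
A − B = 1430 − 42 = 1388.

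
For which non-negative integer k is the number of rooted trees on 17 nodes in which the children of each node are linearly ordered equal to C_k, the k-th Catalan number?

A rooted plane tree on 17 nodes has 16 edges, and such trees are counted by C_16.

16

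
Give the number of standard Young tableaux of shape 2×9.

4862

By the hook-length formula (or a Dyck-path bijection), SYT of shape 2×9 number C_9.
C_9 = C(18,9)/10 = 48620/10 = 4862.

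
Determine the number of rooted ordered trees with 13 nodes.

Rooted ordered (plane) trees on m nodes have m−1 edges and are counted by C_{m−1}; m = 13 gives C_12.
C_12 = 208012.

208012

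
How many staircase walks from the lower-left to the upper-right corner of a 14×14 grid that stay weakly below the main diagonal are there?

Monotone paths in an n×n grid that stay weakly below the diagonal are counted by C_n; here n = 14.
C_14 = C_13 · 2(2·13+1)/(13+2) = 742900 · 54/15 = 2674440.

2674440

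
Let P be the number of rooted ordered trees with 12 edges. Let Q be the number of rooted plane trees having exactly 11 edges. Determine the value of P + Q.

266798

Rooted ordered trees with n edges are counted by C_n; here n = 12. So P = C_12 = 208012.
A rooted plane tree with 11 edges has 12 nodes, and the count is C_11. So Q = C_11 = 58786.
P + Q = 208012 + 58786 = 266798.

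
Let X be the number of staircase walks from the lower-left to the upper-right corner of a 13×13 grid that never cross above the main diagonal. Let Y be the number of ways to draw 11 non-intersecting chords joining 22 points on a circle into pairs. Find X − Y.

Monotone paths in an n×n grid that stay weakly below the diagonal are counted by C_n; here n = 13. So X = C_13 = 742900.
Pairing 22 circle points by 11 non-crossing chords gives C_11 matchings. So Y = C_11 = 58786.
X − Y = 742900 − 58786 = 684114.

684114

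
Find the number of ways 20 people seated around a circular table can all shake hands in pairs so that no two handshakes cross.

16796

Non-crossing handshake pairings of 2n people are counted by C_n; 20 people gives n = 10.
C_10 = C(20,10)/11 = 184756/11 = 16796.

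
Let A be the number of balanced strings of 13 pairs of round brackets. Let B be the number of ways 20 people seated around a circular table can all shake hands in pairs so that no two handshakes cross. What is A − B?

Balanced strings of n pairs of brackets are counted by C_n; here n = 13. So A = C_13 = 742900.
With 20 = 2·10 people, non-crossing handshake pairings are non-crossing perfect matchings on a circle, counted by C_10. So B = C_10 = 16796.
A − B = 742900 − 16796 = 726104.

726104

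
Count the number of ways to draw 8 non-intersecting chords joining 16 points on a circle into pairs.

1430

Non-crossing perfect matchings of 2n points on a circle are counted by C_n; with 16 points, n = 8.
C_8 = 1430.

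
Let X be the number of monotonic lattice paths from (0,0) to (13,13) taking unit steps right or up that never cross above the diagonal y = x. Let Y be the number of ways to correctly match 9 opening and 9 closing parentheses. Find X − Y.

Monotone paths in an n×n grid that stay weakly below the diagonal are counted by C_n; here n = 13. So X = C_13 = 742900.
Balanced strings of n pairs of brackets are counted by C_n; here n = 9. So Y = C_9 = 4862.
X − Y = 742900 − 4862 = 738038.

738038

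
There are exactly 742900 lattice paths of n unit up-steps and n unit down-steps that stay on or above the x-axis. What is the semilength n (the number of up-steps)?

Dyck paths of semilength n are counted by C_n. Since C_13 = 742900, the index is 13.

13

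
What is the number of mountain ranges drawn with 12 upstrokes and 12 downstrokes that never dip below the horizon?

A Dyck path with 12 up-steps and 12 down-steps has semilength 12, so there are C_12 of them.
C_12 = C(24,12)/13 = 2704156/13 = 208012.

208012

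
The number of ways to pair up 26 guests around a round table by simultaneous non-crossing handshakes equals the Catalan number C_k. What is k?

With 26 = 2·13 people, non-crossing handshake pairings are non-crossing perfect matchings on a circle, counted by C_13.

13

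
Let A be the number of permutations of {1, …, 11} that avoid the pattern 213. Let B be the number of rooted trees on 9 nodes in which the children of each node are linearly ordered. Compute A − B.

Permutations of [n] avoiding any single length-3 pattern are counted by C_n; here n = 11. So A = C_11 = 58786.
A rooted plane tree on 9 nodes has 8 edges, and such trees are counted by C_8. So B = C_8 = 1430.
A − B = 58786 − 1430 = 57356.

57356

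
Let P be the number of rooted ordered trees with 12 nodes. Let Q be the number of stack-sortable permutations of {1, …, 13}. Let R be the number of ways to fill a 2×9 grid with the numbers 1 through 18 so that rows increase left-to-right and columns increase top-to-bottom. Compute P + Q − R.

796824

A rooted plane tree on 12 nodes has 11 edges, and such trees are counted by C_11. So P = C_11 = 58786.
Stack-sortable permutations are exactly the 231-avoiding ones, counted by C_n; here n = 13. So Q = C_13 = 742900.
Standard Young tableaux of shape 2×n are counted by C_n; here n = 9. So R = C_9 = 4862.
P + Q − R = 58786 + 742900 − 4862 = 796824.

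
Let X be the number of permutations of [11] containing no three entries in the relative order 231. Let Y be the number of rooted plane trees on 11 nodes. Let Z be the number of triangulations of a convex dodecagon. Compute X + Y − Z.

58786

Permutations of [n] avoiding any single length-3 pattern are counted by C_n; here n = 11. So X = C_11 = 58786.
A rooted plane tree on 11 nodes has 10 edges, and such trees are counted by C_10. So Y = C_10 = 16796.
Triangulations of a convex m-gon are counted by C_{m−2}; with m = 12 this is C_10. So Z = C_10 = 16796.
X + Y − Z = 58786 + 16796 − 16796 = 58786.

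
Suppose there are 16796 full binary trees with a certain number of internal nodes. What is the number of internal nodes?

Full binary trees with n internal nodes are counted by C_n; 16796 = C_10.

10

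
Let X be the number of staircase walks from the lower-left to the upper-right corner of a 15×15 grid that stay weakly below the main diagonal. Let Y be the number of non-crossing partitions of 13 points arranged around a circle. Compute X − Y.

8951945

Sub-diagonal monotone paths from (0,0) to (15,15) biject with Dyck paths of semilength 15, giving C_15. So X = C_15 = 9694845.
Non-crossing partitions of an n-element set are counted by C_n; here n = 13. So Y = C_13 = 742900.
X − Y = 9694845 − 742900 = 8951945.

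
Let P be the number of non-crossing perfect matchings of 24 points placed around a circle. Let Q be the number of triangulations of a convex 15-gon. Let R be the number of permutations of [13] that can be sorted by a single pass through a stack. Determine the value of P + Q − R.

Non-crossing perfect matchings of 2n points on a circle are counted by C_n; with 24 points, n = 12. So P = C_12 = 208012.
Triangulations of a convex m-gon are counted by C_{m−2}; with m = 15 this is C_13. So Q = C_13 = 742900.
Stack-sortable permutations are exactly the 231-avoiding ones, counted by C_n; here n = 13. So R = C_13 = 742900.
P + Q − R = 208012 + 742900 − 742900 = 208012.

208012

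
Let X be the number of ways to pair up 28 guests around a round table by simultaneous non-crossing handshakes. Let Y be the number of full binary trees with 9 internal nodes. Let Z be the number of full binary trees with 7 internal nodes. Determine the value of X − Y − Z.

Non-crossing handshake pairings of 2n people are counted by C_n; 28 people gives n = 14. So X = C_14 = 2674440.
Full binary trees with n internal nodes are counted by C_n; here n = 9. So Y = C_9 = 4862.
The number of full binary trees on 7 internal nodes is the Catalan number C_7. So Z = C_7 = 429.
X − Y − Z = 2674440 − 4862 − 429 = 2669149.

2669149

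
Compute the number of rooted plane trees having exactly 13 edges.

A rooted plane tree with 13 edges has 14 nodes, and the count is C_13.
C_13 = C_12 · 2(2·12+1)/(12+2) = 208012 · 50/14 = 742900.

742900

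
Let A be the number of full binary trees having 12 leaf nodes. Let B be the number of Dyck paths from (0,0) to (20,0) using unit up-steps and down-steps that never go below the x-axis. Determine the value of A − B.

41990

A full binary tree with L leaves has L−1 internal nodes and is counted by C_{L−1}; L = 12 gives C_11. So A = C_11 = 58786.
A Dyck path with 10 up-steps and 10 down-steps has semilength 10, so there are C_10 of them. So B = C_10 = 16796.
A − B = 58786 − 16796 = 41990.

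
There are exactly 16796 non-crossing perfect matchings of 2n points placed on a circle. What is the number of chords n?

10

Non-crossing pairings of 2n points on a circle are counted by C_n; 16796 = C_10.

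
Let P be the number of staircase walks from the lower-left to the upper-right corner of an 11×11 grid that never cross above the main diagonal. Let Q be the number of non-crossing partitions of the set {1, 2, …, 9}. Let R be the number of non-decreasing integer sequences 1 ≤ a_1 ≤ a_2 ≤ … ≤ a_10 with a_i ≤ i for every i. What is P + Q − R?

46852

Monotone paths in an n×n grid that stay weakly below the diagonal are counted by C_n; here n = 11. So P = C_11 = 58786.
Non-crossing partitions of an n-element set are counted by C_n; here n = 9. So Q = C_9 = 4862.
Weakly increasing sequences with a_i ≤ i biject with Dyck paths of semilength 10, so there are C_10. So R = C_10 = 16796.
P + Q − R = 58786 + 4862 − 16796 = 46852.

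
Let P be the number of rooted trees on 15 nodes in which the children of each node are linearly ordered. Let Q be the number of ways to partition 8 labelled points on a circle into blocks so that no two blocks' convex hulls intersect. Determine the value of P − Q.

2673010

A rooted plane tree on 15 nodes has 14 edges, and such trees are counted by C_14. So P = C_14 = 2674440.
Non-crossing partitions of an n-element set are counted by C_n; here n = 8. So Q = C_8 = 1430.
P − Q = 2674440 − 1430 = 2673010.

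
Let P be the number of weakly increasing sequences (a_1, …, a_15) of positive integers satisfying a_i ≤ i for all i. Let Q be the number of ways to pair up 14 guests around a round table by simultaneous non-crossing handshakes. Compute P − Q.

Such sub-staircase sequences of length n are counted by C_n; here n = 15. So P = C_15 = 9694845.
Non-crossing handshake pairings of 2n people are counted by C_n; 14 people gives n = 7. So Q = C_7 = 429.
P − Q = 9694845 − 429 = 9694416.

9694416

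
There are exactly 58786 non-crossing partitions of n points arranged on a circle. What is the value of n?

11

Non-crossing partitions of [n] are counted by C_n; 58786 = C_11.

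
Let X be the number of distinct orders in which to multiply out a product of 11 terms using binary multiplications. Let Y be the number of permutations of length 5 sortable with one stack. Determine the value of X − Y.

16754

Bracketing 11 factors into binary products is counted by C_{11−1} = C_10. So X = C_10 = 16796.
Stack-sortable permutations are exactly the 231-avoiding ones, counted by C_n; here n = 5. So Y = C_5 = 42.
X − Y = 16796 − 42 = 16754.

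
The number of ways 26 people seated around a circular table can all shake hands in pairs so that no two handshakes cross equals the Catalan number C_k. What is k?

Non-crossing handshake pairings of 2n people are counted by C_n; 26 people gives n = 13.

13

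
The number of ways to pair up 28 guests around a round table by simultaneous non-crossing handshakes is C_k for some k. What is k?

With 28 = 2·14 people, non-crossing handshake pairings are non-crossing perfect matchings on a circle, counted by C_14.

14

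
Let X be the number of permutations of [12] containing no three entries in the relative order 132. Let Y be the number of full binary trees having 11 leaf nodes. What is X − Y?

For any fixed pattern of length 3, the pattern-avoiding permutations of [12] number C_12. So X = C_12 = 208012.
Full binary trees with 11 leaves have 11−1 = 10 internal nodes, so there are C_10 of them. So Y = C_10 = 16796.
X − Y = 208012 − 16796 = 191216.

191216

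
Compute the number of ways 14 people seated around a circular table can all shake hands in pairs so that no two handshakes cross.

With 14 = 2·7 people, non-crossing handshake pairings are non-crossing perfect matchings on a circle, counted by C_7.
C_7 = 429.

429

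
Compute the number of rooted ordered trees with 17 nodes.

35357670

Rooted ordered (plane) trees on m nodes have m−1 edges and are counted by C_{m−1}; m = 17 gives C_16.
C_16 = C_15 · 2(2·15+1)/(15+2) = 9694845 · 62/17 = 35357670.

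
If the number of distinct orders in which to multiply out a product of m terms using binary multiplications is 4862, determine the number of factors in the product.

10

Parenthesizations of m factors are counted by C_{m−1}. Since C_9 = 4862, the index is 9.
So the index is 9, and the number of factors is 9 + 1 = 10.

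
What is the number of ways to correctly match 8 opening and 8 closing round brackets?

1430

With 8 pairs the number of balanced bracket strings is the Catalan number C_8.
C_8 = 1430.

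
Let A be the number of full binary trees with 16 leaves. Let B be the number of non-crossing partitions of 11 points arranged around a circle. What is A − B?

9636059

A full binary tree with L leaves has L−1 internal nodes and is counted by C_{L−1}; L = 16 gives C_15. So A = C_15 = 9694845.
The non-crossing partitions of [11] form a lattice of size C_11. So B = C_11 = 58786.
A − B = 9694845 − 58786 = 9636059.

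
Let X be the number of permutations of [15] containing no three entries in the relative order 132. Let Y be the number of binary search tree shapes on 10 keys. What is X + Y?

9711641

For any fixed pattern of length 3, the pattern-avoiding permutations of [15] number C_15. So X = C_15 = 9694845.
There are C_n binary search tree shapes on n keys; with n = 10 that is C_10. So Y = C_10 = 16796.
X + Y = 9694845 + 16796 = 9711641.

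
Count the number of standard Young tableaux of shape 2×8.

1430

Standard Young tableaux of shape 2×n are counted by C_n; here n = 8.
C_8 = 1430.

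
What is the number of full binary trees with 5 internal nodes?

Full binary trees with n internal nodes are counted by C_n; here n = 5.
C_5 = 42.

42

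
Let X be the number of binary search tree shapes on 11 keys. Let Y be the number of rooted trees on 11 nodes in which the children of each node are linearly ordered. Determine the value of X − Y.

41990

There are C_n binary search tree shapes on n keys; with n = 11 that is C_11. So X = C_11 = 58786.
A rooted plane tree on 11 nodes has 10 edges, and such trees are counted by C_10. So Y = C_10 = 16796.
X − Y = 58786 − 16796 = 41990.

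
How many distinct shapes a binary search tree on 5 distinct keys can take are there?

There are C_n binary search tree shapes on n keys; with n = 5 that is C_5.
C_5 = C_4 · 2(2·4+1)/(4+2) = 14 · 18/6 = 42.

42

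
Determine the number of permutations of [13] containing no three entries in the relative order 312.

742900

For any fixed pattern of length 3, the pattern-avoiding permutations of [13] number C_13.
C_13 = C_12 · 2(2·12+1)/(12+2) = 208012 · 50/14 = 742900.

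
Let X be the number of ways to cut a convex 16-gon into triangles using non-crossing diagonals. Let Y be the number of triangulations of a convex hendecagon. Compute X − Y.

2669578

Triangulations of a convex m-gon are counted by C_{m−2}; with m = 16 this is C_14. So X = C_14 = 2674440.
A convex 11-gon is triangulated into 9 triangles, and the number of such triangulations is the Catalan number C_{11−2} = C_9. So Y = C_9 = 4862.
X − Y = 2674440 − 4862 = 2669578.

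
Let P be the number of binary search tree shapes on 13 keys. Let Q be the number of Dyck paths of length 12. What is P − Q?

Binary trees (left/right distinguished) on n nodes are counted by C_n; here n = 13. So P = C_13 = 742900.
Dyck paths of semilength n (length 2n) are counted by C_n; here n = 6. So Q = C_6 = 132.
P − Q = 742900 − 132 = 742768.

742768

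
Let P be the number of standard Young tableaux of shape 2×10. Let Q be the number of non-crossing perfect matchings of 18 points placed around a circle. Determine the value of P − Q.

11934

Standard Young tableaux of shape 2×n are counted by C_n; here n = 10. So P = C_10 = 16796.
Non-crossing perfect matchings of 2n points on a circle are counted by C_n; with 18 points, n = 9. So Q = C_9 = 4862.
P − Q = 16796 − 4862 = 11934.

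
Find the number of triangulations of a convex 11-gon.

4862

A convex 11-gon is triangulated into 9 triangles, and the number of such triangulations is the Catalan number C_{11−2} = C_9.
C_9 = 4862.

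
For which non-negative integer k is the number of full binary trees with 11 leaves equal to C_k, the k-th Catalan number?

10

Full binary trees with 11 leaves have 11−1 = 10 internal nodes, so there are C_10 of them.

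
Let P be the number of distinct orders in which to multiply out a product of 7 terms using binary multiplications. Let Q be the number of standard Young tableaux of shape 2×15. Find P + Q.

Ways to associate a product of 7 factors correspond to binary trees on 7 leaves, so the count is C_6. So P = C_6 = 132.
By the hook-length formula (or a Dyck-path bijection), SYT of shape 2×15 number C_15. So Q = C_15 = 9694845.
P + Q = 132 + 9694845 = 9694977.

9694977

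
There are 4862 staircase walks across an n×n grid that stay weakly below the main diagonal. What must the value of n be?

Such diagonal-avoiding paths in an n×n grid are counted by C_n; 4862 = C_9.

9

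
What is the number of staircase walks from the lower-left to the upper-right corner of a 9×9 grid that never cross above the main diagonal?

Sub-diagonal monotone paths from (0,0) to (9,9) biject with Dyck paths of semilength 9, giving C_9.
C_9 = 4862.

4862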